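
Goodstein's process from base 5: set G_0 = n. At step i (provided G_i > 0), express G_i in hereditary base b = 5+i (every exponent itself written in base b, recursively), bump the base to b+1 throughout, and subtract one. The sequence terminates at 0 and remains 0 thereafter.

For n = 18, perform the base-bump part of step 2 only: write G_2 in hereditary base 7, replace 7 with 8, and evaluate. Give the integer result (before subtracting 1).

25

18 —HB5→ 3·5 + 3 —bump→ 3·6 + 3 = 21 —(−1)→ 20
20 —HB6→ 3·6 + 2 —bump→ 3·7 + 2 = 23 —(−1)→ 22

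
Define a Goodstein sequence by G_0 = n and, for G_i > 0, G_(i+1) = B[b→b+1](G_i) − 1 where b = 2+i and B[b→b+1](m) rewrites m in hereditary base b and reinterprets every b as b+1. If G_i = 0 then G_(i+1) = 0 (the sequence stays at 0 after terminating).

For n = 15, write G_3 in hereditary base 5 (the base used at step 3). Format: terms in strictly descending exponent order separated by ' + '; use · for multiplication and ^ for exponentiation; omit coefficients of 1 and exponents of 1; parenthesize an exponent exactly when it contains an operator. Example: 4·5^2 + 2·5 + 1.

5^(5 + 1) + 5^5 + 2

step 0: 15 = 2^(2 + 1) + 2^2 + 2 + 1; sub 3 for 2: 3^(3 + 1) + 3^3 + 3 + 1; = 112; G_1 = 112−1 = 111
step 1: 111 = 3^(3 + 1) + 3^3 + 3; sub 4 for 3: 4^(4 + 1) + 4^4 + 4; = 1284; G_2 = 1284−1 = 1283
step 2: 1283 = 4^(4 + 1) + 4^4 + 3; sub 5 for 4: 5^(5 + 1) + 5^5 + 3; = 18753; G_3 = 18753−1 = 18752
step 3: 18752 = 5^(5 + 1) + 5^5 + 2; sub 6 for 5: 6^(6 + 1) + 6^6 + 2; = 326594; G_4 = 326594−1 = 326593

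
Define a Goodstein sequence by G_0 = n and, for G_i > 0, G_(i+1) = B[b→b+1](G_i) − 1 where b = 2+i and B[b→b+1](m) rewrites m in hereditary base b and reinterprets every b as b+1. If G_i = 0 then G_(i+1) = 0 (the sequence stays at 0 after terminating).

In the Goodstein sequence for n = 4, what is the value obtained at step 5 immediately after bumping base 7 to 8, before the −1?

4 —HB2→ 2^2 —bump→ 3^3 = 27 —(−1)→ 26
26 —HB3→ 2·3^2 + 2·3 + 2 —bump→ 2·4^2 + 2·4 + 2 = 42 —(−1)→ 41
41 —HB4→ 2·4^2 + 2·4 + 1 —bump→ 2·5^2 + 2·5 + 1 = 61 —(−1)→ 60
60 —HB5→ 2·5^2 + 2·5 —bump→ 2·6^2 + 2·6 = 84 —(−1)→ 83
83 —HB6→ 2·6^2 + 6 + 5 —bump→ 2·7^2 + 7 + 5 = 110 —(−1)→ 109
109 —HB7→ 2·7^2 + 7 + 4 —bump→ 2·8^2 + 8 + 4 = 140 —(−1)→ 139

140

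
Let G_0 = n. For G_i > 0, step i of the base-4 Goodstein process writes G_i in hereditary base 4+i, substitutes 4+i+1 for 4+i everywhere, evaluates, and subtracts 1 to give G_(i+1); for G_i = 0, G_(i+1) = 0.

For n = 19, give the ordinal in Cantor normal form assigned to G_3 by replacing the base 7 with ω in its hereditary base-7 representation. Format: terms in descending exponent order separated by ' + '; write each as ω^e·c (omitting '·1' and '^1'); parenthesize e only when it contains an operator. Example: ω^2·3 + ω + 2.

G_0=19  [base 4] 4^2 + 3  →[4↦5]→  5^2 + 3 = 28  −1 ⇒ G_1=27
G_1=27  [base 5] 5^2 + 2  →[5↦6]→  6^2 + 2 = 38  −1 ⇒ G_2=37
G_2=37  [base 6] 6^2 + 1  →[6↦7]→  7^2 + 1 = 50  −1 ⇒ G_3=49

ω^2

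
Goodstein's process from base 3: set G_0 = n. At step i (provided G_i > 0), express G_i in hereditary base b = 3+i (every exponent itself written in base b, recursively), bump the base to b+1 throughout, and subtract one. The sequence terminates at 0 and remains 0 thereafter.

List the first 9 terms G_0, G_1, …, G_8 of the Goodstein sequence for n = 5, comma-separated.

step 0: 5 = 3 + 2; sub 4 for 3: 4 + 2; = 6; G_1 = 6−1 = 5
step 1: 5 = 4 + 1; sub 5 for 4: 5 + 1; = 6; G_2 = 6−1 = 5
step 2: 5 = 5; sub 6 for 5: 6; = 6; G_3 = 6−1 = 5
step 3: 5 = 5; sub 7 for 6: 5; = 5; G_4 = 5−1 = 4
step 4: 4 = 4; sub 8 for 7: 4; = 4; G_5 = 4−1 = 3
step 5: 3 = 3; sub 9 for 8: 3; = 3; G_6 = 3−1 = 2
step 6: 2 = 2; sub 10 for 9: 2; = 2; G_7 = 2−1 = 1
step 7: 1 = 1; sub 11 for 10: 1; = 1; G_8 = 1−1 = 0

5, 5, 5, 5, 4, 3, 2, 1, 0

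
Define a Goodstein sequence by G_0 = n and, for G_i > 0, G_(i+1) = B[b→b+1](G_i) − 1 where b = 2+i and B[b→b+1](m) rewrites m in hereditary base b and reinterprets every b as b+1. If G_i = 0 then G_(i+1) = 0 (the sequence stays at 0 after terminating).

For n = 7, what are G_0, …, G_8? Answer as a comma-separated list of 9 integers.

G_0=7  [base 2] 2^2 + 2 + 1  →[2↦3]→  3^3 + 3 + 1 = 31  −1 ⇒ G_1=30
G_1=30  [base 3] 3^3 + 3  →[3↦4]→  4^4 + 4 = 260  −1 ⇒ G_2=259
G_2=259  [base 4] 4^4 + 3  →[4↦5]→  5^5 + 3 = 3128  −1 ⇒ G_3=3127
G_3=3127  [base 5] 5^5 + 2  →[5↦6]→  6^6 + 2 = 46658  −1 ⇒ G_4=46657
G_4=46657  [base 6] 6^6 + 1  →[6↦7]→  7^7 + 1 = 823544  −1 ⇒ G_5=823543
G_5=823543  [base 7] 7^7  →[7↦8]→  8^8 = 16777216  −1 ⇒ G_6=16777215
G_6=16777215  [base 8] 7·8^7 + 7·8^6 + 7·8^5 + 7·8^4 + 7·8^3 + 7·8^2 + 7·8 + 7  →[8↦9]→  7·9^7 + 7·9^6 + 7·9^5 + 7·9^4 + 7·9^3 + 7·9^2 + 7·9 + 7 = 37665880  −1 ⇒ G_7=37665879
G_7=37665879  [base 9] 7·9^7 + 7·9^6 + 7·9^5 + 7·9^4 + 7·9^3 + 7·9^2 + 7·9 + 6  →[9↦10]→  7·10^7 + 7·10^6 + 7·10^5 + 7·10^4 + 7·10^3 + 7·10^2 + 7·10 + 6 = 77777776  −1 ⇒ G_8=77777775

7, 30, 259, 3127, 46657, 823543, 16777215, 37665879, 77777775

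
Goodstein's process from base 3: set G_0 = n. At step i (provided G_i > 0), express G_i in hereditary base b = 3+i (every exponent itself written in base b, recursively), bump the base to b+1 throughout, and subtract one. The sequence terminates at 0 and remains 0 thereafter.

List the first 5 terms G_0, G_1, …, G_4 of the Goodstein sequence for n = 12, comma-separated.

[0] 12 ≡ 3^2 + 3 (base 3). Lift 4: 20. −1: 19.
[1] 19 ≡ 4^2 + 3 (base 4). Lift 5: 28. −1: 27.
[2] 27 ≡ 5^2 + 2 (base 5). Lift 6: 38. −1: 37.
[3] 37 ≡ 6^2 + 1 (base 6). Lift 7: 50. −1: 49.

12, 19, 27, 37, 49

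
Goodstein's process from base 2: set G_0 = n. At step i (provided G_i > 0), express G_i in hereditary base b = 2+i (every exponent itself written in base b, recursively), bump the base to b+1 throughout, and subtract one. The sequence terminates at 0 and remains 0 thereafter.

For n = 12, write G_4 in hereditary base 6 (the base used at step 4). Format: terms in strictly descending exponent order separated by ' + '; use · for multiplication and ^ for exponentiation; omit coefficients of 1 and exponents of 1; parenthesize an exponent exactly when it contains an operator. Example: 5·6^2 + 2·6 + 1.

[0] 12 ≡ 2^(2 + 1) + 2^2 (base 2). Lift 3: 108. −1: 107.
[1] 107 ≡ 3^(3 + 1) + 2·3^2 + 2·3 + 2 (base 3). Lift 4: 1066. −1: 1065.
[2] 1065 ≡ 4^(4 + 1) + 2·4^2 + 2·4 + 1 (base 4). Lift 5: 15686. −1: 15685.
[3] 15685 ≡ 5^(5 + 1) + 2·5^2 + 2·5 (base 5). Lift 6: 280020. −1: 280019.
[4] 280019 ≡ 6^(6 + 1) + 2·6^2 + 6 + 5 (base 6). Lift 7: 5764911. −1: 5764910.

6^(6 + 1) + 2·6^2 + 6 + 5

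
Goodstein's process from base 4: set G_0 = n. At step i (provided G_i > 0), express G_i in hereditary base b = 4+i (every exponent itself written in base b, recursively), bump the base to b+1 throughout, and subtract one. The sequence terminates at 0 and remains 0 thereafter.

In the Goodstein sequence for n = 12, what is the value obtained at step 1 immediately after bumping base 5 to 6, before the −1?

base 4: 12 = 3·4; at 5: 3·5 = 15; next = 14
base 5: 14 = 2·5 + 4; at 6: 2·6 + 4 = 16; next = 15

16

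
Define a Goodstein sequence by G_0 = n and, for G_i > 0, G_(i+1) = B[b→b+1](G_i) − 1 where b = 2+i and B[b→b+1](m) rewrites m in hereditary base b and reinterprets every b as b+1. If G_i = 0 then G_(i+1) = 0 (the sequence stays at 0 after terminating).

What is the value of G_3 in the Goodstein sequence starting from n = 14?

18750

base 2: 14 = 2^(2 + 1) + 2^2 + 2; at 3: 3^(3 + 1) + 3^3 + 3 = 111; next = 110
base 3: 110 = 3^(3 + 1) + 3^3 + 2; at 4: 4^(4 + 1) + 4^4 + 2 = 1282; next = 1281
base 4: 1281 = 4^(4 + 1) + 4^4 + 1; at 5: 5^(5 + 1) + 5^5 + 1 = 18751; next = 18750
base 5: 18750 = 5^(5 + 1) + 5^5; at 6: 6^(6 + 1) + 6^6 = 326592; next = 326591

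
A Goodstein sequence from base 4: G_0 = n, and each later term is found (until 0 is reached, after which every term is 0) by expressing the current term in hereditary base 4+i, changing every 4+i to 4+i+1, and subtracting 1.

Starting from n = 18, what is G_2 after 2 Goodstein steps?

18 —HB4→ 4^2 + 2 —bump→ 5^2 + 2 = 27 —(−1)→ 26
26 —HB5→ 5^2 + 1 —bump→ 6^2 + 1 = 37 —(−1)→ 36
36 —HB6→ 6^2 —bump→ 7^2 = 49 —(−1)→ 48

36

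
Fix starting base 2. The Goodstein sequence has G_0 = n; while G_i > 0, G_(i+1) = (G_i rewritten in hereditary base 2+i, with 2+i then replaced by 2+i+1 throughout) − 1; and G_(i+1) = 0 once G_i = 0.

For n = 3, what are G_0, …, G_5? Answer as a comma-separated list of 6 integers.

(0) 3|_2 = 2 + 1 ↦ 3 + 1|_3 = 4 ⇒ 3
(1) 3|_3 = 3 ↦ 4|_4 = 4 ⇒ 3
(2) 3|_4 = 3 ↦ 3|_5 = 3 ⇒ 2
(3) 2|_5 = 2 ↦ 2|_6 = 2 ⇒ 1
(4) 1|_6 = 1 ↦ 1|_7 = 1 ⇒ 0

3, 3, 3, 2, 1, 0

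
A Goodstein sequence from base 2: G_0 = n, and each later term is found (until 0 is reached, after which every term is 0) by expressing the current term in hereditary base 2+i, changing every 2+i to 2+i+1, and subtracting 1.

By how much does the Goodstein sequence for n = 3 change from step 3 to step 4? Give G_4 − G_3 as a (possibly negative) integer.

-1

[0] 3 ≡ 2 + 1 (base 2). Lift 3: 4. −1: 3.
[1] 3 ≡ 3 (base 3). Lift 4: 4. −1: 3.
[2] 3 ≡ 3 (base 4). Lift 5: 3. −1: 2.
[3] 2 ≡ 2 (base 5). Lift 6: 2. −1: 1.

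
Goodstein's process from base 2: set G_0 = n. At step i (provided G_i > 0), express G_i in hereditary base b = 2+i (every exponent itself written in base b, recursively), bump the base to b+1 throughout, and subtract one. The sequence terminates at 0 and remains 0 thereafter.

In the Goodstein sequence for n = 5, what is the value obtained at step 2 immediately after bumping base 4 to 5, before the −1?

468

G_0=5  [base 2] 2^2 + 1  →[2↦3]→  3^3 + 1 = 28  −1 ⇒ G_1=27
G_1=27  [base 3] 3^3  →[3↦4]→  4^4 = 256  −1 ⇒ G_2=255
G_2=255  [base 4] 3·4^3 + 3·4^2 + 3·4 + 3  →[4↦5]→  3·5^3 + 3·5^2 + 3·5 + 3 = 468  −1 ⇒ G_3=467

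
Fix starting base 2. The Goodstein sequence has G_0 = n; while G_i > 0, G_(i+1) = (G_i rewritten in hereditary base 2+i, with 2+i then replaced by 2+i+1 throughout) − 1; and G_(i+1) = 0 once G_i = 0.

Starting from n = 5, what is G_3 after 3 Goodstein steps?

step 0: 5 = 2^2 + 1; sub 3 for 2: 3^3 + 1; = 28; G_1 = 28−1 = 27
step 1: 27 = 3^3; sub 4 for 3: 4^4; = 256; G_2 = 256−1 = 255
step 2: 255 = 3·4^3 + 3·4^2 + 3·4 + 3; sub 5 for 4: 3·5^3 + 3·5^2 + 3·5 + 3; = 468; G_3 = 468−1 = 467

467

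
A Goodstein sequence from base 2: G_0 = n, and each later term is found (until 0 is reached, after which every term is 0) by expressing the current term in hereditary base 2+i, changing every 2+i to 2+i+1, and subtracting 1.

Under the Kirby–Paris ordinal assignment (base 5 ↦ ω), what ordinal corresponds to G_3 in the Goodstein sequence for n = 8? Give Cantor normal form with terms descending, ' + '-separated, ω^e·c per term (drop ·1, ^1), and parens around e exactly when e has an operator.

G_0=8  [base 2] 2^(2 + 1)  →[2↦3]→  3^(3 + 1) = 81  −1 ⇒ G_1=80
G_1=80  [base 3] 2·3^3 + 2·3^2 + 2·3 + 2  →[3↦4]→  2·4^4 + 2·4^2 + 2·4 + 2 = 554  −1 ⇒ G_2=553
G_2=553  [base 4] 2·4^4 + 2·4^2 + 2·4 + 1  →[4↦5]→  2·5^5 + 2·5^2 + 2·5 + 1 = 6311  −1 ⇒ G_3=6310
G_3=6310  [base 5] 2·5^5 + 2·5^2 + 2·5  →[5↦6]→  2·6^6 + 2·6^2 + 2·6 = 93396  −1 ⇒ G_4=93395

ω^ω·2 + ω^2·2 + ω·2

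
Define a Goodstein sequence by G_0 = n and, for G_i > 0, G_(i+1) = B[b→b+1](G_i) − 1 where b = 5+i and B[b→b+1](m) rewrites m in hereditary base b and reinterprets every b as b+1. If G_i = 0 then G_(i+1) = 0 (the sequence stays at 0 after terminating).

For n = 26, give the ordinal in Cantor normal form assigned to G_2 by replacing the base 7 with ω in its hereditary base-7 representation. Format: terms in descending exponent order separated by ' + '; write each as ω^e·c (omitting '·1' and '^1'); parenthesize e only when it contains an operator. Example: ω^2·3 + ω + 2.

ω·6 + 6

26 —HB5→ 5^2 + 1 —bump→ 6^2 + 1 = 37 —(−1)→ 36
36 —HB6→ 6^2 —bump→ 7^2 = 49 —(−1)→ 48
48 —HB7→ 6·7 + 6 —bump→ 6·8 + 6 = 54 —(−1)→ 53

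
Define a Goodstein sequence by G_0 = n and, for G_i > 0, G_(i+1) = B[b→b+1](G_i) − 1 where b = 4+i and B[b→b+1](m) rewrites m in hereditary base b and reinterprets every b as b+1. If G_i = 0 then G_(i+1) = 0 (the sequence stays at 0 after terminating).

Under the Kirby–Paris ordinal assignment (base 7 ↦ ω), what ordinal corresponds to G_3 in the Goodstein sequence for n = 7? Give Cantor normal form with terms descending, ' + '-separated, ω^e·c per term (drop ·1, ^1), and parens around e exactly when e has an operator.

G_0=7  [base 4] 4 + 3  →[4↦5]→  5 + 3 = 8  −1 ⇒ G_1=7
G_1=7  [base 5] 5 + 2  →[5↦6]→  6 + 2 = 8  −1 ⇒ G_2=7
G_2=7  [base 6] 6 + 1  →[6↦7]→  7 + 1 = 8  −1 ⇒ G_3=7
G_3=7  [base 7] 7  →[7↦8]→  8 = 8  −1 ⇒ G_4=7

ω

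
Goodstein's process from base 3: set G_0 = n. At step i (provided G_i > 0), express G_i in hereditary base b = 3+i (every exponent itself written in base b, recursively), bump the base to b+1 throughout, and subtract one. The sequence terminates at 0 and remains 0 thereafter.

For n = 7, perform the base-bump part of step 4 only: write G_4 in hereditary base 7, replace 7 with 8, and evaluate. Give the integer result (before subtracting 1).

10

i=0: 7 = 2·3 + 1 (b=3); 3→4: 2·4 + 1 = 9; 9−1 = 8
i=1: 8 = 2·4 (b=4); 4→5: 2·5 = 10; 10−1 = 9
i=2: 9 = 5 + 4 (b=5); 5→6: 6 + 4 = 10; 10−1 = 9
i=3: 9 = 6 + 3 (b=6); 6→7: 7 + 3 = 10; 10−1 = 9
i=4: 9 = 7 + 2 (b=7); 7→8: 8 + 2 = 10; 10−1 = 9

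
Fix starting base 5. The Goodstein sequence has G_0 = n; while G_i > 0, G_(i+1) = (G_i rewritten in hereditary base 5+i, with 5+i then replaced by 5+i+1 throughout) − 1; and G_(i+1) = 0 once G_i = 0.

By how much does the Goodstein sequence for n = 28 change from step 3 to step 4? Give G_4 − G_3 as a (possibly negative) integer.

16

(0) 28|_5 = 5^2 + 3 ↦ 6^2 + 3|_6 = 39 ⇒ 38
(1) 38|_6 = 6^2 + 2 ↦ 7^2 + 2|_7 = 51 ⇒ 50
(2) 50|_7 = 7^2 + 1 ↦ 8^2 + 1|_8 = 65 ⇒ 64
(3) 64|_8 = 8^2 ↦ 9^2|_9 = 81 ⇒ 80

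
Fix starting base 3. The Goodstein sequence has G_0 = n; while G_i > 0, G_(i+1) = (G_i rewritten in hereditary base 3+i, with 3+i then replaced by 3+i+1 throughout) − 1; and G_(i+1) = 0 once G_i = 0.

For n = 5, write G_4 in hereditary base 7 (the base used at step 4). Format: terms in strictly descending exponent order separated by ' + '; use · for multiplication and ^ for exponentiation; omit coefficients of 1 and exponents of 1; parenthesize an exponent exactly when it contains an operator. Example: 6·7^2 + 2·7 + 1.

4

base 3: 5 = 3 + 2; at 4: 4 + 2 = 6; next = 5
base 4: 5 = 4 + 1; at 5: 5 + 1 = 6; next = 5
base 5: 5 = 5; at 6: 6 = 6; next = 5
base 6: 5 = 5; at 7: 5 = 5; next = 4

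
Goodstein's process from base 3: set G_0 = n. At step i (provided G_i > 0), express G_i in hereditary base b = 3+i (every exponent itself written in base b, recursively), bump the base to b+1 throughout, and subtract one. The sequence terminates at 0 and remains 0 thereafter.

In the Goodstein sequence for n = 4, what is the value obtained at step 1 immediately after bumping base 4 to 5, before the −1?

step 0: 4 = 3 + 1; sub 4 for 3: 4 + 1; = 5; G_1 = 5−1 = 4
step 1: 4 = 4; sub 5 for 4: 5; = 5; G_2 = 5−1 = 4

5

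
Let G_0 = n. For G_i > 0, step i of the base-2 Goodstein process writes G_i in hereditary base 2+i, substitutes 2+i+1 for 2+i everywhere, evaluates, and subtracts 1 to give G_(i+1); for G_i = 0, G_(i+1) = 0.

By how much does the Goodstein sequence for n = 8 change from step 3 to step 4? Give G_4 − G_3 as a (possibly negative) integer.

base 2: 8 = 2^(2 + 1); at 3: 3^(3 + 1) = 81; next = 80
base 3: 80 = 2·3^3 + 2·3^2 + 2·3 + 2; at 4: 2·4^4 + 2·4^2 + 2·4 + 2 = 554; next = 553
base 4: 553 = 2·4^4 + 2·4^2 + 2·4 + 1; at 5: 2·5^5 + 2·5^2 + 2·5 + 1 = 6311; next = 6310
base 5: 6310 = 2·5^5 + 2·5^2 + 2·5; at 6: 2·6^6 + 2·6^2 + 2·6 = 93396; next = 93395

87085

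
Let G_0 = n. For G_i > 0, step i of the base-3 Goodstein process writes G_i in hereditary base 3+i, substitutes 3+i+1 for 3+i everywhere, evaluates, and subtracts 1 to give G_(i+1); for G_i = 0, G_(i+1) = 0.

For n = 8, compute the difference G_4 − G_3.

8 —HB3→ 2·3 + 2 —bump→ 2·4 + 2 = 10 —(−1)→ 9
9 —HB4→ 2·4 + 1 —bump→ 2·5 + 1 = 11 —(−1)→ 10
10 —HB5→ 2·5 —bump→ 2·6 = 12 —(−1)→ 11
11 —HB6→ 6 + 5 —bump→ 7 + 5 = 12 —(−1)→ 11

0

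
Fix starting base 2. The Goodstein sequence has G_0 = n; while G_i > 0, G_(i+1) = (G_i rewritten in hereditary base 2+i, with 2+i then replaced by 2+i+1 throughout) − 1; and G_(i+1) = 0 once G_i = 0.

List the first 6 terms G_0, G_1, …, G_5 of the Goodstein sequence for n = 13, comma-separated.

(0) 13|_2 = 2^(2 + 1) + 2^2 + 1 ↦ 3^(3 + 1) + 3^3 + 1|_3 = 109 ⇒ 108
(1) 108|_3 = 3^(3 + 1) + 3^3 ↦ 4^(4 + 1) + 4^4|_4 = 1280 ⇒ 1279
(2) 1279|_4 = 4^(4 + 1) + 3·4^3 + 3·4^2 + 3·4 + 3 ↦ 5^(5 + 1) + 3·5^3 + 3·5^2 + 3·5 + 3|_5 = 16093 ⇒ 16092
(3) 16092|_5 = 5^(5 + 1) + 3·5^3 + 3·5^2 + 3·5 + 2 ↦ 6^(6 + 1) + 3·6^3 + 3·6^2 + 3·6 + 2|_6 = 280712 ⇒ 280711
(4) 280711|_6 = 6^(6 + 1) + 3·6^3 + 3·6^2 + 3·6 + 1 ↦ 7^(7 + 1) + 3·7^3 + 3·7^2 + 3·7 + 1|_7 = 5765999 ⇒ 5765998

13, 108, 1279, 16092, 280711, 5765998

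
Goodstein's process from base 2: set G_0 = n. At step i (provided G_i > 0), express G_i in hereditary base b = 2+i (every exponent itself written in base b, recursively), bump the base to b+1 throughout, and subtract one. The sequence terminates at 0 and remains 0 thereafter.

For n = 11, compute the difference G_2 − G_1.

943

(0) 11|_2 = 2^(2 + 1) + 2 + 1 ↦ 3^(3 + 1) + 3 + 1|_3 = 85 ⇒ 84
(1) 84|_3 = 3^(3 + 1) + 3 ↦ 4^(4 + 1) + 4|_4 = 1028 ⇒ 1027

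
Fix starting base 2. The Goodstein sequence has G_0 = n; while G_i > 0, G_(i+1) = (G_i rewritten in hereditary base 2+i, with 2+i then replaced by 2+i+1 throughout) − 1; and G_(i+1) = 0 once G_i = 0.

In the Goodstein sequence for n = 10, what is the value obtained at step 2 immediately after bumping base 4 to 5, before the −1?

15626

G_0 = 10. HB_2(10) = 2^(2 + 1) + 2. Bump = 84. G_1 = 83.
G_1 = 83. HB_3(83) = 3^(3 + 1) + 2. Bump = 1026. G_2 = 1025.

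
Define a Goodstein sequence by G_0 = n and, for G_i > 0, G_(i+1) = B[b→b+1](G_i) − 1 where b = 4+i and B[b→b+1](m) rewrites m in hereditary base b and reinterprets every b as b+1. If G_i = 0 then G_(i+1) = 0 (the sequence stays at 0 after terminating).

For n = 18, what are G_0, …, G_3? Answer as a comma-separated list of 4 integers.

18, 26, 36, 48

base 4: 18 = 4^2 + 2; at 5: 5^2 + 2 = 27; next = 26
base 5: 26 = 5^2 + 1; at 6: 6^2 + 1 = 37; next = 36
base 6: 36 = 6^2; at 7: 7^2 = 49; next = 48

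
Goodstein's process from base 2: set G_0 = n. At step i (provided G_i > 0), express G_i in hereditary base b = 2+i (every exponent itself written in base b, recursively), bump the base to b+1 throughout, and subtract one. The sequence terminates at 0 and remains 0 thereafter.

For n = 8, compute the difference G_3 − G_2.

5757

step 0: 8 = 2^(2 + 1); sub 3 for 2: 3^(3 + 1); = 81; G_1 = 81−1 = 80
step 1: 80 = 2·3^3 + 2·3^2 + 2·3 + 2; sub 4 for 3: 2·4^4 + 2·4^2 + 2·4 + 2; = 554; G_2 = 554−1 = 553
step 2: 553 = 2·4^4 + 2·4^2 + 2·4 + 1; sub 5 for 4: 2·5^5 + 2·5^2 + 2·5 + 1; = 6311; G_3 = 6311−1 = 6310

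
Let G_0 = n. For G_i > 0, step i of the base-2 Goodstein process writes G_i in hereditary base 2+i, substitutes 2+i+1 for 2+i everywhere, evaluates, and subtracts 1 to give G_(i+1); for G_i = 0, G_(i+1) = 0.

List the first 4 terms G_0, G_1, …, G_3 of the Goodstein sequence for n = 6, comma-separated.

step 0: 6 = 2^2 + 2; sub 3 for 2: 3^3 + 3; = 30; G_1 = 30−1 = 29
step 1: 29 = 3^3 + 2; sub 4 for 3: 4^4 + 2; = 258; G_2 = 258−1 = 257
step 2: 257 = 4^4 + 1; sub 5 for 4: 5^5 + 1; = 3126; G_3 = 3126−1 = 3125

6, 29, 257, 3125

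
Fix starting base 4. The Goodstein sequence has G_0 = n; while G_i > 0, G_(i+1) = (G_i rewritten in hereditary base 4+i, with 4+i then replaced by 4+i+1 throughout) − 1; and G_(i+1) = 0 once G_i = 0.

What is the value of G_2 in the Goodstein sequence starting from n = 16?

base 4: 16 = 4^2; at 5: 5^2 = 25; next = 24
base 5: 24 = 4·5 + 4; at 6: 4·6 + 4 = 28; next = 27

27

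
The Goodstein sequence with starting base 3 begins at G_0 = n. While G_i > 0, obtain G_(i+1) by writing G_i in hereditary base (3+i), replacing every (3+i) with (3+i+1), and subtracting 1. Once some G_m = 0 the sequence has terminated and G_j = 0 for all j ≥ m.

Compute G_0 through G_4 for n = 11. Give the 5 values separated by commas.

11, 17, 25, 35, 39

G_0 = 11. HB_3(11) = 3^2 + 2. Bump = 18. G_1 = 17.
G_1 = 17. HB_4(17) = 4^2 + 1. Bump = 26. G_2 = 25.
G_2 = 25. HB_5(25) = 5^2. Bump = 36. G_3 = 35.
G_3 = 35. HB_6(35) = 5·6 + 5. Bump = 40. G_4 = 39.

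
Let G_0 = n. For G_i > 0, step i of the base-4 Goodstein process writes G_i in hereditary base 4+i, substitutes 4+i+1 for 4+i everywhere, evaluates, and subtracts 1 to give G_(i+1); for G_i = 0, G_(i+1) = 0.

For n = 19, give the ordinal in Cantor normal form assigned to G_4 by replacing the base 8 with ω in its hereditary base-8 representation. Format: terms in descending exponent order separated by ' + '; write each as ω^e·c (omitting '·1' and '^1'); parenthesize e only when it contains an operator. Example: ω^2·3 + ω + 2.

(0) 19|_4 = 4^2 + 3 ↦ 5^2 + 3|_5 = 28 ⇒ 27
(1) 27|_5 = 5^2 + 2 ↦ 6^2 + 2|_6 = 38 ⇒ 37
(2) 37|_6 = 6^2 + 1 ↦ 7^2 + 1|_7 = 50 ⇒ 49
(3) 49|_7 = 7^2 ↦ 8^2|_8 = 64 ⇒ 63
(4) 63|_8 = 7·8 + 7 ↦ 7·9 + 7|_9 = 70 ⇒ 69

ω·7 + 7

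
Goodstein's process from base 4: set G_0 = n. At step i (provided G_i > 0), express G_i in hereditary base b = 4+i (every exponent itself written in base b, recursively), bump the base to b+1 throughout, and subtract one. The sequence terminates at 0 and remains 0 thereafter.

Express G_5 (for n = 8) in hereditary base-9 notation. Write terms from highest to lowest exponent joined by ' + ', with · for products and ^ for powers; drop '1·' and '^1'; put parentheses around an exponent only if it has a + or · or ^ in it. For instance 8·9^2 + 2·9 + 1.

9

base 4: 8 = 2·4; at 5: 2·5 = 10; next = 9
base 5: 9 = 5 + 4; at 6: 6 + 4 = 10; next = 9
base 6: 9 = 6 + 3; at 7: 7 + 3 = 10; next = 9
base 7: 9 = 7 + 2; at 8: 8 + 2 = 10; next = 9
base 8: 9 = 8 + 1; at 9: 9 + 1 = 10; next = 9
base 9: 9 = 9; at 10: 10 = 10; next = 9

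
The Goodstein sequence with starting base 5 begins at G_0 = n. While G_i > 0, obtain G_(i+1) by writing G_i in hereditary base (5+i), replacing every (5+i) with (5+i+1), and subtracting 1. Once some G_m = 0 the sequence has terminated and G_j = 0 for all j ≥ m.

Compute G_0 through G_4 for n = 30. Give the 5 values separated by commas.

30, 41, 53, 67, 83

i=0: 30 = 5^2 + 5 (b=5); 5→6: 6^2 + 6 = 42; 42−1 = 41
i=1: 41 = 6^2 + 5 (b=6); 6→7: 7^2 + 5 = 54; 54−1 = 53
i=2: 53 = 7^2 + 4 (b=7); 7→8: 8^2 + 4 = 68; 68−1 = 67
i=3: 67 = 8^2 + 3 (b=8); 8→9: 9^2 + 3 = 84; 84−1 = 83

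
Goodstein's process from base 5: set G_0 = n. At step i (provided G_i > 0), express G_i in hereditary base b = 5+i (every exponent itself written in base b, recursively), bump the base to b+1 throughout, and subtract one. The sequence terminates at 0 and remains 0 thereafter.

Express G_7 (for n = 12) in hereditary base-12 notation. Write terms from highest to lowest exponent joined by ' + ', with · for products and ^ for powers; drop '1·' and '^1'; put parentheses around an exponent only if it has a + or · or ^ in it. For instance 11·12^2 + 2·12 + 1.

12 + 3

step 0: 12 = 2·5 + 2; sub 6 for 5: 2·6 + 2; = 14; G_1 = 14−1 = 13
step 1: 13 = 2·6 + 1; sub 7 for 6: 2·7 + 1; = 15; G_2 = 15−1 = 14
step 2: 14 = 2·7; sub 8 for 7: 2·8; = 16; G_3 = 16−1 = 15
step 3: 15 = 8 + 7; sub 9 for 8: 9 + 7; = 16; G_4 = 16−1 = 15
step 4: 15 = 9 + 6; sub 10 for 9: 10 + 6; = 16; G_5 = 16−1 = 15
step 5: 15 = 10 + 5; sub 11 for 10: 11 + 5; = 16; G_6 = 16−1 = 15
step 6: 15 = 11 + 4; sub 12 for 11: 12 + 4; = 16; G_7 = 16−1 = 15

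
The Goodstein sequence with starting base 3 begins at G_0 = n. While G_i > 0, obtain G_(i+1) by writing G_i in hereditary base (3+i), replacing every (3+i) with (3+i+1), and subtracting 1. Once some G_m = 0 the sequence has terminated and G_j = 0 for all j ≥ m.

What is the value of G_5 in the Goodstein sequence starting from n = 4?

1

G_0 = 4. HB_3(4) = 3 + 1. Bump = 5. G_1 = 4.
G_1 = 4. HB_4(4) = 4. Bump = 5. G_2 = 4.
G_2 = 4. HB_5(4) = 4. Bump = 4. G_3 = 3.
G_3 = 3. HB_6(3) = 3. Bump = 3. G_4 = 2.
G_4 = 2. HB_7(2) = 2. Bump = 2. G_5 = 1.
G_5 = 1. HB_8(1) = 1. Bump = 1. G_6 = 0.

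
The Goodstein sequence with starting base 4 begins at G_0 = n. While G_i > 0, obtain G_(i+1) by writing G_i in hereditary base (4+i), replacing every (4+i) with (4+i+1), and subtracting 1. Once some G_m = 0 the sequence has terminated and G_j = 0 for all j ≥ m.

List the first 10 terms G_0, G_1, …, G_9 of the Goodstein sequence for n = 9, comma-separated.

9 —HB4→ 2·4 + 1 —bump→ 2·5 + 1 = 11 —(−1)→ 10
10 —HB5→ 2·5 —bump→ 2·6 = 12 —(−1)→ 11
11 —HB6→ 6 + 5 —bump→ 7 + 5 = 12 —(−1)→ 11
11 —HB7→ 7 + 4 —bump→ 8 + 4 = 12 —(−1)→ 11
11 —HB8→ 8 + 3 —bump→ 9 + 3 = 12 —(−1)→ 11
11 —HB9→ 9 + 2 —bump→ 10 + 2 = 12 —(−1)→ 11
11 —HB10→ 10 + 1 —bump→ 11 + 1 = 12 —(−1)→ 11
11 —HB11→ 11 —bump→ 12 = 12 —(−1)→ 11
11 —HB12→ 11 —bump→ 11 = 11 —(−1)→ 10

9, 10, 11, 11, 11, 11, 11, 11, 11, 10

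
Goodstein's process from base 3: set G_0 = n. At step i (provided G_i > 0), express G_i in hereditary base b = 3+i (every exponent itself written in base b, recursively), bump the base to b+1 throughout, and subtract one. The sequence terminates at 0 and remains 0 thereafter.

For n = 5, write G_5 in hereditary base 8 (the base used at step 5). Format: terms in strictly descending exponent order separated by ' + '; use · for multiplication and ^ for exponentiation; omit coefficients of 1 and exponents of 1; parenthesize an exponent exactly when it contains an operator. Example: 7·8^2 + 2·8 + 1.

3

step 0: 5 = 3 + 2; sub 4 for 3: 4 + 2; = 6; G_1 = 6−1 = 5
step 1: 5 = 4 + 1; sub 5 for 4: 5 + 1; = 6; G_2 = 6−1 = 5
step 2: 5 = 5; sub 6 for 5: 6; = 6; G_3 = 6−1 = 5
step 3: 5 = 5; sub 7 for 6: 5; = 5; G_4 = 5−1 = 4
step 4: 4 = 4; sub 8 for 7: 4; = 4; G_5 = 4−1 = 3
step 5: 3 = 3; sub 9 for 8: 3; = 3; G_6 = 3−1 = 2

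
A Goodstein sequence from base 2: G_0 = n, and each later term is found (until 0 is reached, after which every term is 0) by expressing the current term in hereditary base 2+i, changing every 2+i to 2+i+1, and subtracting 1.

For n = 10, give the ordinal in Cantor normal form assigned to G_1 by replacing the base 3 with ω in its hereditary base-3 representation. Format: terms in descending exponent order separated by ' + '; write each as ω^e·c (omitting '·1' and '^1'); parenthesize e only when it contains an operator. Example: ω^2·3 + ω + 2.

G_0 = 10. HB_2(10) = 2^(2 + 1) + 2. Bump = 84. G_1 = 83.
G_1 = 83. HB_3(83) = 3^(3 + 1) + 2. Bump = 1026. G_2 = 1025.

ω^(ω + 1) + 2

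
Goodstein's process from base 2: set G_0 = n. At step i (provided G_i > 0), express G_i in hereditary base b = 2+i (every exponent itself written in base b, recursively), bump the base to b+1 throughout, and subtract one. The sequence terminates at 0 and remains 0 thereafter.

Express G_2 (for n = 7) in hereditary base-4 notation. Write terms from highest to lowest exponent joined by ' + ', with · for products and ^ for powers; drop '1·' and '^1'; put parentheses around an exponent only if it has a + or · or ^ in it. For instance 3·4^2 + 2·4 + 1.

step 0: 7 = 2^2 + 2 + 1; sub 3 for 2: 3^3 + 3 + 1; = 31; G_1 = 31−1 = 30
step 1: 30 = 3^3 + 3; sub 4 for 3: 4^4 + 4; = 260; G_2 = 260−1 = 259
step 2: 259 = 4^4 + 3; sub 5 for 4: 5^5 + 3; = 3128; G_3 = 3128−1 = 3127

4^4 + 3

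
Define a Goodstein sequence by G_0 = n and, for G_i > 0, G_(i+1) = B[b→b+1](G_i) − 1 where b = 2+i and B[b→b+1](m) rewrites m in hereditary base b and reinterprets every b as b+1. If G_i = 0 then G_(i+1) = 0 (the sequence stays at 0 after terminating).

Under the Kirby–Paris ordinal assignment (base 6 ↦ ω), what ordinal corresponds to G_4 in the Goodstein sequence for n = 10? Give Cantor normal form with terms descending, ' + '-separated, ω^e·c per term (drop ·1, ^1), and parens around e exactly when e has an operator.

ω^ω·5 + ω^5·5 + ω^4·5 + ω^3·5 + ω^2·5 + ω·5 + 5

10 —HB2→ 2^(2 + 1) + 2 —bump→ 3^(3 + 1) + 3 = 84 —(−1)→ 83
83 —HB3→ 3^(3 + 1) + 2 —bump→ 4^(4 + 1) + 2 = 1026 —(−1)→ 1025
1025 —HB4→ 4^(4 + 1) + 1 —bump→ 5^(5 + 1) + 1 = 15626 —(−1)→ 15625
15625 —HB5→ 5^(5 + 1) —bump→ 6^(6 + 1) = 279936 —(−1)→ 279935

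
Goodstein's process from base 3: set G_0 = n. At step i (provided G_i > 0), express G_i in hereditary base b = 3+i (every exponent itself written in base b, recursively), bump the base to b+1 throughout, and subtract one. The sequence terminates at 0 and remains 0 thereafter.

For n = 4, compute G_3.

(0) 4|_3 = 3 + 1 ↦ 4 + 1|_4 = 5 ⇒ 4
(1) 4|_4 = 4 ↦ 5|_5 = 5 ⇒ 4
(2) 4|_5 = 4 ↦ 4|_6 = 4 ⇒ 3

3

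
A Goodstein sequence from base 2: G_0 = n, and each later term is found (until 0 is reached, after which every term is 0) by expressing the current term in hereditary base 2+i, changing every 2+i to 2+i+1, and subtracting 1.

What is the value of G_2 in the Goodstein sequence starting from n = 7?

259

step 0: 7 = 2^2 + 2 + 1; sub 3 for 2: 3^3 + 3 + 1; = 31; G_1 = 31−1 = 30
step 1: 30 = 3^3 + 3; sub 4 for 3: 4^4 + 4; = 260; G_2 = 260−1 = 259
step 2: 259 = 4^4 + 3; sub 5 for 4: 5^5 + 3; = 3128; G_3 = 3128−1 = 3127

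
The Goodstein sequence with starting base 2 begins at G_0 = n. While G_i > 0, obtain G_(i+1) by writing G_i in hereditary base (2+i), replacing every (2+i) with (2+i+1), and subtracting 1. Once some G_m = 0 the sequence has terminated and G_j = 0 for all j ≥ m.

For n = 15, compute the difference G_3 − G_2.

17469

(0) 15|_2 = 2^(2 + 1) + 2^2 + 2 + 1 ↦ 3^(3 + 1) + 3^3 + 3 + 1|_3 = 112 ⇒ 111
(1) 111|_3 = 3^(3 + 1) + 3^3 + 3 ↦ 4^(4 + 1) + 4^4 + 4|_4 = 1284 ⇒ 1283
(2) 1283|_4 = 4^(4 + 1) + 4^4 + 3 ↦ 5^(5 + 1) + 5^5 + 3|_5 = 18753 ⇒ 18752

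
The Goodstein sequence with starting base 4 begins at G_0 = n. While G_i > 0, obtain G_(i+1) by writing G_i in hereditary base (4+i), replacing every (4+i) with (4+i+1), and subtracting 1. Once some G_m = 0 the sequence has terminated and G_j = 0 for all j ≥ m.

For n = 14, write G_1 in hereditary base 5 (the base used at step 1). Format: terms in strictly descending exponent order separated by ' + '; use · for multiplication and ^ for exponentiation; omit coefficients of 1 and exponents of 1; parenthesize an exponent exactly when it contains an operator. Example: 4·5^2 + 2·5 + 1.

i=0: 14 = 3·4 + 2 (b=4); 4→5: 3·5 + 2 = 17; 17−1 = 16
i=1: 16 = 3·5 + 1 (b=5); 5→6: 3·6 + 1 = 19; 19−1 = 18

3·5 + 1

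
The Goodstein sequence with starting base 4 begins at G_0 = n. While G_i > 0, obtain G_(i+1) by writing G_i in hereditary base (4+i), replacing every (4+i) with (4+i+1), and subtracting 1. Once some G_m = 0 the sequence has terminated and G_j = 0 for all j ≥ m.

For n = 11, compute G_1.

12

G_0 = 11. HB_4(11) = 2·4 + 3. Bump = 13. G_1 = 12.
G_1 = 12. HB_5(12) = 2·5 + 2. Bump = 14. G_2 = 13.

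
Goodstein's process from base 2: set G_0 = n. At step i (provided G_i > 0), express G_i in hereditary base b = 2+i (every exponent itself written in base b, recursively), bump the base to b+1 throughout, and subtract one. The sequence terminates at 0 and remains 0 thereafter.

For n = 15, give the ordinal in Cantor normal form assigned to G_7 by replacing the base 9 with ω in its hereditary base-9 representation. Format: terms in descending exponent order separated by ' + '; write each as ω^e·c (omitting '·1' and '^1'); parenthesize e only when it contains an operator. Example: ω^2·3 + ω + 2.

G_0=15  [base 2] 2^(2 + 1) + 2^2 + 2 + 1  →[2↦3]→  3^(3 + 1) + 3^3 + 3 + 1 = 112  −1 ⇒ G_1=111
G_1=111  [base 3] 3^(3 + 1) + 3^3 + 3  →[3↦4]→  4^(4 + 1) + 4^4 + 4 = 1284  −1 ⇒ G_2=1283
G_2=1283  [base 4] 4^(4 + 1) + 4^4 + 3  →[4↦5]→  5^(5 + 1) + 5^5 + 3 = 18753  −1 ⇒ G_3=18752
G_3=18752  [base 5] 5^(5 + 1) + 5^5 + 2  →[5↦6]→  6^(6 + 1) + 6^6 + 2 = 326594  −1 ⇒ G_4=326593
G_4=326593  [base 6] 6^(6 + 1) + 6^6 + 1  →[6↦7]→  7^(7 + 1) + 7^7 + 1 = 6588345  −1 ⇒ G_5=6588344
G_5=6588344  [base 7] 7^(7 + 1) + 7^7  →[7↦8]→  8^(8 + 1) + 8^8 = 150994944  −1 ⇒ G_6=150994943
G_6=150994943  [base 8] 8^(8 + 1) + 7·8^7 + 7·8^6 + 7·8^5 + 7·8^4 + 7·8^3 + 7·8^2 + 7·8 + 7  →[8↦9]→  9^(9 + 1) + 7·9^7 + 7·9^6 + 7·9^5 + 7·9^4 + 7·9^3 + 7·9^2 + 7·9 + 7 = 3524450281  −1 ⇒ G_7=3524450280

ω^(ω + 1) + ω^7·7 + ω^6·7 + ω^5·7 + ω^4·7 + ω^3·7 + ω^2·7 + ω·7 + 6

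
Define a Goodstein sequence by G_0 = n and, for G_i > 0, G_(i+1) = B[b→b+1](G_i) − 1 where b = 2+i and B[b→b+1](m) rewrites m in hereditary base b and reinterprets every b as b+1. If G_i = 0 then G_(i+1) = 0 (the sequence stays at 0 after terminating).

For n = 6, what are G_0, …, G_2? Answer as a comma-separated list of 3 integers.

step 0: 6 = 2^2 + 2; sub 3 for 2: 3^3 + 3; = 30; G_1 = 30−1 = 29
step 1: 29 = 3^3 + 2; sub 4 for 3: 4^4 + 2; = 258; G_2 = 258−1 = 257

6, 29, 257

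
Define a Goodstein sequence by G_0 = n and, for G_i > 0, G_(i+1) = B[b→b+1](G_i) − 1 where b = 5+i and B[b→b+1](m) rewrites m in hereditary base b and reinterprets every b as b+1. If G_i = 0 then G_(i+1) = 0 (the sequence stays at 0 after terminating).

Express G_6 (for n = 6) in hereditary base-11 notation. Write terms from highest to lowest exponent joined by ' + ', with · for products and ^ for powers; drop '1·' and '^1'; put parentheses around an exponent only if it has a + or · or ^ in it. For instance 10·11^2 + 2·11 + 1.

2

base 5: 6 = 5 + 1; at 6: 6 + 1 = 7; next = 6
base 6: 6 = 6; at 7: 7 = 7; next = 6
base 7: 6 = 6; at 8: 6 = 6; next = 5
base 8: 5 = 5; at 9: 5 = 5; next = 4
base 9: 4 = 4; at 10: 4 = 4; next = 3
base 10: 3 = 3; at 11: 3 = 3; next = 2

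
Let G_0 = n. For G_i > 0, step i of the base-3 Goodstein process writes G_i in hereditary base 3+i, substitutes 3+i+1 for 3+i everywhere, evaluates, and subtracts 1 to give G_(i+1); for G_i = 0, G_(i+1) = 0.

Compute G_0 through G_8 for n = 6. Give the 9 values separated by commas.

i=0: 6 = 2·3 (b=3); 3→4: 2·4 = 8; 8−1 = 7
i=1: 7 = 4 + 3 (b=4); 4→5: 5 + 3 = 8; 8−1 = 7
i=2: 7 = 5 + 2 (b=5); 5→6: 6 + 2 = 8; 8−1 = 7
i=3: 7 = 6 + 1 (b=6); 6→7: 7 + 1 = 8; 8−1 = 7
i=4: 7 = 7 (b=7); 7→8: 8 = 8; 8−1 = 7
i=5: 7 = 7 (b=8); 8→9: 7 = 7; 7−1 = 6
i=6: 6 = 6 (b=9); 9→10: 6 = 6; 6−1 = 5
i=7: 5 = 5 (b=10); 10→11: 5 = 5; 5−1 = 4

6, 7, 7, 7, 7, 7, 6, 5, 4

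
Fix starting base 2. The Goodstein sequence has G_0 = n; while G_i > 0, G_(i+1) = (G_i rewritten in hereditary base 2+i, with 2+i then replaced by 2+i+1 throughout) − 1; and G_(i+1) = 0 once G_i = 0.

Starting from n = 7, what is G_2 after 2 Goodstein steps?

259

i=0: 7 = 2^2 + 2 + 1 (b=2); 2→3: 3^3 + 3 + 1 = 31; 31−1 = 30
i=1: 30 = 3^3 + 3 (b=3); 3→4: 4^4 + 4 = 260; 260−1 = 259
i=2: 259 = 4^4 + 3 (b=4); 4→5: 5^5 + 3 = 3128; 3128−1 = 3127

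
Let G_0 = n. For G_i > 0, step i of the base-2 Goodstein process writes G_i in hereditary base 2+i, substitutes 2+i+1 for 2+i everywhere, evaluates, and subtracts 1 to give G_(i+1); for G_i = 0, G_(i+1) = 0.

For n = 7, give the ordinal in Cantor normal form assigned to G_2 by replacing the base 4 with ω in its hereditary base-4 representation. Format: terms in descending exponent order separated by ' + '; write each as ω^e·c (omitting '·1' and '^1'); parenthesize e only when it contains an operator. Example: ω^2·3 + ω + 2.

ω^ω + 3

i=0: 7 = 2^2 + 2 + 1 (b=2); 2→3: 3^3 + 3 + 1 = 31; 31−1 = 30
i=1: 30 = 3^3 + 3 (b=3); 3→4: 4^4 + 4 = 260; 260−1 = 259
i=2: 259 = 4^4 + 3 (b=4); 4→5: 5^5 + 3 = 3128; 3128−1 = 3127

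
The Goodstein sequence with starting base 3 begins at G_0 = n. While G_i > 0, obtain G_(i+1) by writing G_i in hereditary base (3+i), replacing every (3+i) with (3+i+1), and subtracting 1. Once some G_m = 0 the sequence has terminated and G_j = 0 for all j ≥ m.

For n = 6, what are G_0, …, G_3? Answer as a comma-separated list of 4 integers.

6, 7, 7, 7

step 0: 6 = 2·3; sub 4 for 3: 2·4; = 8; G_1 = 8−1 = 7
step 1: 7 = 4 + 3; sub 5 for 4: 5 + 3; = 8; G_2 = 8−1 = 7
step 2: 7 = 5 + 2; sub 6 for 5: 6 + 2; = 8; G_3 = 8−1 = 7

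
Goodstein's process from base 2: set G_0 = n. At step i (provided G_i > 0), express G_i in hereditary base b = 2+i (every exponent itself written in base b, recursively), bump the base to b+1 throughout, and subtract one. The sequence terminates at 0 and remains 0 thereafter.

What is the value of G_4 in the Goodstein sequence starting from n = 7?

base 2: 7 = 2^2 + 2 + 1; at 3: 3^3 + 3 + 1 = 31; next = 30
base 3: 30 = 3^3 + 3; at 4: 4^4 + 4 = 260; next = 259
base 4: 259 = 4^4 + 3; at 5: 5^5 + 3 = 3128; next = 3127
base 5: 3127 = 5^5 + 2; at 6: 6^6 + 2 = 46658; next = 46657

46657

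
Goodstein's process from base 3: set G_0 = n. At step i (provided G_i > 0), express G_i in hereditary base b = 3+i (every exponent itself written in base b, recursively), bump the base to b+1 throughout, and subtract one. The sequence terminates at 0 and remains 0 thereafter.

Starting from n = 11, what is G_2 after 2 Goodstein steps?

25

[0] 11 ≡ 3^2 + 2 (base 3). Lift 4: 18. −1: 17.
[1] 17 ≡ 4^2 + 1 (base 4). Lift 5: 26. −1: 25.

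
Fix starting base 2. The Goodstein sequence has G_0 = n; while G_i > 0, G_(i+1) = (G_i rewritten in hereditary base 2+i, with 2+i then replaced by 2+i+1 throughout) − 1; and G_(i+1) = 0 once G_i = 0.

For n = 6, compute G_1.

(0) 6|_2 = 2^2 + 2 ↦ 3^3 + 3|_3 = 30 ⇒ 29
(1) 29|_3 = 3^3 + 2 ↦ 4^4 + 2|_4 = 258 ⇒ 257

29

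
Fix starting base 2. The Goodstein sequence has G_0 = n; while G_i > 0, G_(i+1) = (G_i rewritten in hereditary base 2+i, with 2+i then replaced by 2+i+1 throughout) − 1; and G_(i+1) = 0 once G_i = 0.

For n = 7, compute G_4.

i=0: 7 = 2^2 + 2 + 1 (b=2); 2→3: 3^3 + 3 + 1 = 31; 31−1 = 30
i=1: 30 = 3^3 + 3 (b=3); 3→4: 4^4 + 4 = 260; 260−1 = 259
i=2: 259 = 4^4 + 3 (b=4); 4→5: 5^5 + 3 = 3128; 3128−1 = 3127
i=3: 3127 = 5^5 + 2 (b=5); 5→6: 6^6 + 2 = 46658; 46658−1 = 46657
i=4: 46657 = 6^6 + 1 (b=6); 6→7: 7^7 + 1 = 823544; 823544−1 = 823543

46657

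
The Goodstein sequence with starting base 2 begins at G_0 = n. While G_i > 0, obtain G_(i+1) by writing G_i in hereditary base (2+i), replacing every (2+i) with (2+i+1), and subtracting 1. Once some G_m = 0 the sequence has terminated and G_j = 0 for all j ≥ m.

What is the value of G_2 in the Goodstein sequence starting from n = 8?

i=0: 8 = 2^(2 + 1) (b=2); 2→3: 3^(3 + 1) = 81; 81−1 = 80
i=1: 80 = 2·3^3 + 2·3^2 + 2·3 + 2 (b=3); 3→4: 2·4^4 + 2·4^2 + 2·4 + 2 = 554; 554−1 = 553
i=2: 553 = 2·4^4 + 2·4^2 + 2·4 + 1 (b=4); 4→5: 2·5^5 + 2·5^2 + 2·5 + 1 = 6311; 6311−1 = 6310

553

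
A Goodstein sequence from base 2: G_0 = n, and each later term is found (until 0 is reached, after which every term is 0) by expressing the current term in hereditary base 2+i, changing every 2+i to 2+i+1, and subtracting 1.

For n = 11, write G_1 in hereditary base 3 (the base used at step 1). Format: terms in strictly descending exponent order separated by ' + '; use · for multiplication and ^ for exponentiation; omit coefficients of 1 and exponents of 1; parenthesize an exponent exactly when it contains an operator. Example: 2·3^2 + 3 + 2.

11 —HB2→ 2^(2 + 1) + 2 + 1 —bump→ 3^(3 + 1) + 3 + 1 = 85 —(−1)→ 84
84 —HB3→ 3^(3 + 1) + 3 —bump→ 4^(4 + 1) + 4 = 1028 —(−1)→ 1027

3^(3 + 1) + 3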